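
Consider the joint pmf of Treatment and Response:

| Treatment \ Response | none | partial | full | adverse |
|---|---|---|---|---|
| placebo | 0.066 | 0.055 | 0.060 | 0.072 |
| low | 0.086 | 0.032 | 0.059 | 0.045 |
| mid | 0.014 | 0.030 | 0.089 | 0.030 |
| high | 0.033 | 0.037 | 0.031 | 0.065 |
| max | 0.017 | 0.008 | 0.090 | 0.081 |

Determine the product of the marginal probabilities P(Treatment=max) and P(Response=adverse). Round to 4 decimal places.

P(Treatment=max) = 0.017 + 0.008 + 0.090 + 0.081 = 0.196.
P(Response=adverse) = 0.072 + 0.045 + 0.030 + 0.065 + 0.081 = 0.293.
Product: 0.196 × 0.293 = 0.0574.

0.0574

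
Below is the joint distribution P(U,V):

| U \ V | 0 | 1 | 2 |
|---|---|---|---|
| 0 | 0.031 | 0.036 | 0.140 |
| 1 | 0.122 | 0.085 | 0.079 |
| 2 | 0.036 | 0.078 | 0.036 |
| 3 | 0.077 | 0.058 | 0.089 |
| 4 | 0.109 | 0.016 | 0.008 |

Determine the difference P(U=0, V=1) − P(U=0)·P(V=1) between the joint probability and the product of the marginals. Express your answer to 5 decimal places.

-0.02051

P(U=0) = 0.031 + 0.036 + 0.140 = 0.207.
P(V=1) = 0.036 + 0.085 + 0.078 + 0.058 + 0.016 = 0.273.
P(U=0, V=1) − P(U=0)P(V=1) = 0.036 − 0.207×0.273 = -0.02051.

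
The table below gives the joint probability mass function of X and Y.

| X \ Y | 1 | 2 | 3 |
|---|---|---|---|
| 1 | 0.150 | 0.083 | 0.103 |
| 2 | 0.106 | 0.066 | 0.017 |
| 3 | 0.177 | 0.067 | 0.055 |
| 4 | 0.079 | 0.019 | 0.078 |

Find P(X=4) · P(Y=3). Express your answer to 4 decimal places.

0.0445

P(X=4) = 0.079 + 0.019 + 0.078 = 0.176.
P(Y=3) = 0.103 + 0.017 + 0.055 + 0.078 = 0.253.
Product: 0.176 × 0.253 = 0.0445.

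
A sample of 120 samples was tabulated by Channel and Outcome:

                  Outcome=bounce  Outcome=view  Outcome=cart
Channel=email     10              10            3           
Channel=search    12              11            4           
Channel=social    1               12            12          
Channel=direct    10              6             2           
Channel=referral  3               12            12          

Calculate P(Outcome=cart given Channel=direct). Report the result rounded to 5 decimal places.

Total with Channel=direct: 10 + 6 + 2 = 18.
P(Outcome=cart | Channel=direct) = 2/18 = 0.11111.

0.11111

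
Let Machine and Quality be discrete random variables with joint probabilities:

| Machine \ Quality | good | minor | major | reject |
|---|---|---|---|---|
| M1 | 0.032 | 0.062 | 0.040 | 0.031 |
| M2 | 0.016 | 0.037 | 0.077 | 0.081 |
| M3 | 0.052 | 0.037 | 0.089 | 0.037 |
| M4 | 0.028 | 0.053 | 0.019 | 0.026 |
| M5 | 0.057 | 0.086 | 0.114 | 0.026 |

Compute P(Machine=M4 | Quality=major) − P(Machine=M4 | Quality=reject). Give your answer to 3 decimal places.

P(Quality=major) = 0.040 + 0.077 + 0.089 + 0.019 + 0.114 = 0.339; P(Machine=M4 | Quality=major) = 0.019/0.339 = 0.0560.
P(Quality=reject) = 0.031 + 0.081 + 0.037 + 0.026 + 0.026 = 0.201; P(Machine=M4 | Quality=reject) = 0.026/0.201 = 0.1294.
Difference = -0.073.

-0.073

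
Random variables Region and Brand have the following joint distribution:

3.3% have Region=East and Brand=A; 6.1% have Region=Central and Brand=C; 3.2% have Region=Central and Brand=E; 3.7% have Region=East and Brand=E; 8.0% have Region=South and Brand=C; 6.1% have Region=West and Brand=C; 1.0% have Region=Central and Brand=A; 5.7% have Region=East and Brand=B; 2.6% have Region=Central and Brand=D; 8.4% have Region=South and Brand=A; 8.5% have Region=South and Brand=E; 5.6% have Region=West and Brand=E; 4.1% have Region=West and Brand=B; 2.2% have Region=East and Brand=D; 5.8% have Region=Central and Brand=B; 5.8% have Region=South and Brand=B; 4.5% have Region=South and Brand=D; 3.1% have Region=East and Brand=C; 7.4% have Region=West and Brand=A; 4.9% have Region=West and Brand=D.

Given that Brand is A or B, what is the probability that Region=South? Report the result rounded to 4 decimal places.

P(Brand=A) = 0.084 + 0.033 + 0.074 + 0.010 = 0.201.
P(Brand=B) = 0.058 + 0.057 + 0.041 + 0.058 = 0.214.
P(Brand ∈ {A, B}) = 0.201 + 0.214 = 0.415; P(Region=South, Brand ∈ {A, B}) = 0.084 + 0.058 = 0.142.
P(Region=South | Brand ∈ {A, B}) = 0.142/0.415 = 0.3422.

0.3422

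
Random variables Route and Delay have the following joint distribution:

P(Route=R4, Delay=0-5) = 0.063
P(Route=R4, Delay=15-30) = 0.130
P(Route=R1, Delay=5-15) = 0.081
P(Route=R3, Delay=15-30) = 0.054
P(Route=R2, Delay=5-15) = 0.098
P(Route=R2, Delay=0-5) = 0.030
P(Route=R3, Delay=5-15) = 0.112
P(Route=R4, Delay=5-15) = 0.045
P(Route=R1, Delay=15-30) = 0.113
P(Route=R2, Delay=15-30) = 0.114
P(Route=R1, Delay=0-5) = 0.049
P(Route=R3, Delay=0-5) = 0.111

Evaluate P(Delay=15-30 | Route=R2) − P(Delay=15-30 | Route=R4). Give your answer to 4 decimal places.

-0.0751

P(Route=R2) = 0.030 + 0.098 + 0.114 = 0.242; P(Delay=15-30 | Route=R2) = 0.114/0.242 = 0.47107.
P(Route=R4) = 0.063 + 0.045 + 0.130 = 0.238; P(Delay=15-30 | Route=R4) = 0.130/0.238 = 0.54622.
Difference = -0.0751.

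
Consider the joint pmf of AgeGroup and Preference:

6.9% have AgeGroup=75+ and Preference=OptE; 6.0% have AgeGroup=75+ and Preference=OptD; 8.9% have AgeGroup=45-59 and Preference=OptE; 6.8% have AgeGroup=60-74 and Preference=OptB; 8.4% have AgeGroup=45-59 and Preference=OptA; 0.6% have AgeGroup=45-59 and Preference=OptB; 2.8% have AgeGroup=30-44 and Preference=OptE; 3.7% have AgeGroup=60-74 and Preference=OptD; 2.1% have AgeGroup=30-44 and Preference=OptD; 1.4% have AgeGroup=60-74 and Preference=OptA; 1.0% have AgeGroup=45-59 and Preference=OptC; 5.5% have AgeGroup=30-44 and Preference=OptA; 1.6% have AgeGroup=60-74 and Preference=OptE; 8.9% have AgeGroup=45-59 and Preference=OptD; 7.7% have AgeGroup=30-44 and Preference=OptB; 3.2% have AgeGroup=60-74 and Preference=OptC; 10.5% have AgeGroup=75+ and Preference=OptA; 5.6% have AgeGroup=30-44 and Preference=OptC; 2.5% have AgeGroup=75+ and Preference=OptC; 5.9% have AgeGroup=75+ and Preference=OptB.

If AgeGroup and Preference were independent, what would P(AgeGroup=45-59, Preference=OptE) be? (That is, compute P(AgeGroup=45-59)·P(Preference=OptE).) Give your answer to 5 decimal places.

0.05616

P(AgeGroup=45-59) = 0.084 + 0.006 + 0.010 + 0.089 + 0.089 = 0.278.
P(Preference=OptE) = 0.028 + 0.089 + 0.016 + 0.069 = 0.202.
Product: 0.278 × 0.202 = 0.05616.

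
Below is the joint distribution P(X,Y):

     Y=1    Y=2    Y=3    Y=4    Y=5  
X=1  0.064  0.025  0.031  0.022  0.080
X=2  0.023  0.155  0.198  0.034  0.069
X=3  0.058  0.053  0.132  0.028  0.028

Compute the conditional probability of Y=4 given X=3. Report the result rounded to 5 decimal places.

P(X=3) = 0.058 + 0.053 + 0.132 + 0.028 + 0.028 = 0.299.
P(Y=4 | X=3) = 0.028/0.299 = 0.09365.

0.09365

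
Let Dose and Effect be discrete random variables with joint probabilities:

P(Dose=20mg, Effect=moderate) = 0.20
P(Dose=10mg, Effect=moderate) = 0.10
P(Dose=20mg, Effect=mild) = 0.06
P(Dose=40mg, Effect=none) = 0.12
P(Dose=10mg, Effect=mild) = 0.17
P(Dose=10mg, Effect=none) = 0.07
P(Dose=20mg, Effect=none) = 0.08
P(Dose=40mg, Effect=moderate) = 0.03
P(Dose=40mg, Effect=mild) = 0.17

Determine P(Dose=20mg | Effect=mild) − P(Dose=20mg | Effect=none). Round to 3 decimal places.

-0.146

P(Effect=mild) = 0.17 + 0.06 + 0.17 = 0.40; P(Dose=20mg | Effect=mild) = 0.06/0.40 = 0.1500.
P(Effect=none) = 0.07 + 0.08 + 0.12 = 0.27; P(Dose=20mg | Effect=none) = 0.08/0.27 = 0.2963.
Difference = -0.146.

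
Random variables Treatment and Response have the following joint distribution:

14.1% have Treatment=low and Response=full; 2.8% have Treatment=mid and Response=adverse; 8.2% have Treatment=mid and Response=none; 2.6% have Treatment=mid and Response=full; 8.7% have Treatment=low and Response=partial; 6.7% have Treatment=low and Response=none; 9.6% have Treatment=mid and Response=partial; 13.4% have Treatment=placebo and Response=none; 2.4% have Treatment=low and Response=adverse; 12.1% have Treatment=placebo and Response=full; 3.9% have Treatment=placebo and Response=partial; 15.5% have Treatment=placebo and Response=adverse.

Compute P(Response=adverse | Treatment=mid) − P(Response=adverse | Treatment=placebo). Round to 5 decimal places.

-0.22452

P(Treatment=mid) = 0.082 + 0.096 + 0.026 + 0.028 = 0.232; P(Response=adverse | Treatment=mid) = 0.028/0.232 = 0.120690.
P(Treatment=placebo) = 0.134 + 0.039 + 0.121 + 0.155 = 0.449; P(Response=adverse | Treatment=placebo) = 0.155/0.449 = 0.345212.
Difference = -0.22452.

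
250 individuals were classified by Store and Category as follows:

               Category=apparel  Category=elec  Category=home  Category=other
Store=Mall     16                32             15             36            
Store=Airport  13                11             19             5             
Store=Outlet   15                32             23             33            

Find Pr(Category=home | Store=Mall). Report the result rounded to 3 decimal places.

Total with Store=Mall: 16 + 32 + 15 + 36 = 99.
P(Category=home | Store=Mall) = 15/99 = 0.152.

0.152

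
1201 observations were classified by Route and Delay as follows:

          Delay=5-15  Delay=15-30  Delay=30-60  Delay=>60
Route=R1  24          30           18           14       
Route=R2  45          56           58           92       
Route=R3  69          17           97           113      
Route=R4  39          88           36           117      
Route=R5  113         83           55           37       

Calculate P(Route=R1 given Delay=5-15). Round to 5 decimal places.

0.08276

Total with Delay=5-15: 24 + 45 + 69 + 39 + 113 = 290.
P(Route=R1 | Delay=5-15) = 24/290 = 0.08276.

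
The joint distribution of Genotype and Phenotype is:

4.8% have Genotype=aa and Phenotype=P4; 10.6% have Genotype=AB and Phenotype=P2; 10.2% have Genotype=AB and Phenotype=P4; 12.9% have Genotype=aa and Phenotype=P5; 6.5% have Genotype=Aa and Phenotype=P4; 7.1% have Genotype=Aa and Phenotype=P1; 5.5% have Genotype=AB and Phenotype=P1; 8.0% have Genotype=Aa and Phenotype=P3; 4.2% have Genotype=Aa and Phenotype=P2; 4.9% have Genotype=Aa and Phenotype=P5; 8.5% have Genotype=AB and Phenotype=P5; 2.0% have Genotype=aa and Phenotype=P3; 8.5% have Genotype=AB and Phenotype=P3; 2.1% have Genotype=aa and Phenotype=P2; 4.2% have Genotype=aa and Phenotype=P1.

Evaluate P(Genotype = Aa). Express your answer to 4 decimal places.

P(Genotype=Aa) = 0.071 + 0.042 + 0.080 + 0.065 + 0.049 = 0.307.

0.3070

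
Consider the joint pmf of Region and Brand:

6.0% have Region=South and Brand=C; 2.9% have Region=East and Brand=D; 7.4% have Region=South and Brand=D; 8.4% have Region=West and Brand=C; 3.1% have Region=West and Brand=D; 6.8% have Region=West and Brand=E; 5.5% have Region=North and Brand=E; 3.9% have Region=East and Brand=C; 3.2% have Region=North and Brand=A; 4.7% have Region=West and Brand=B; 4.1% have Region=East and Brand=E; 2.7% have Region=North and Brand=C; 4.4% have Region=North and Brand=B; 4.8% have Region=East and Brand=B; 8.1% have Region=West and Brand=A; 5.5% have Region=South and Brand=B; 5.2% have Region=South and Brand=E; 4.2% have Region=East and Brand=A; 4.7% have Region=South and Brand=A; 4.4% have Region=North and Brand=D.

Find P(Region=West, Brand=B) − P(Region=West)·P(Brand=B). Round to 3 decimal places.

P(Region=West) = 0.081 + 0.047 + 0.084 + 0.031 + 0.068 = 0.311.
P(Brand=B) = 0.044 + 0.055 + 0.048 + 0.047 = 0.194.
P(Region=West, Brand=B) − P(Region=West)P(Brand=B) = 0.047 − 0.311×0.194 = -0.013.

-0.013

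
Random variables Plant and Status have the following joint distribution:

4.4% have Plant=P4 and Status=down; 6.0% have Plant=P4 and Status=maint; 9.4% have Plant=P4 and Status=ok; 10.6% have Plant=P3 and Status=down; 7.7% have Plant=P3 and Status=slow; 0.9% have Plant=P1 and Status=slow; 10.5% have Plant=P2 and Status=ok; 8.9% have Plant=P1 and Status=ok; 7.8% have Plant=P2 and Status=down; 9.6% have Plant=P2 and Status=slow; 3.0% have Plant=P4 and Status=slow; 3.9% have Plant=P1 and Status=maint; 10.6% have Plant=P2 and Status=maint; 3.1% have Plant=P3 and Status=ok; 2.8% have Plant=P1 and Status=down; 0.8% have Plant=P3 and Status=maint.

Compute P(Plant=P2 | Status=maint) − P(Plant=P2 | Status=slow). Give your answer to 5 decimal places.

0.04482

P(Status=maint) = 0.039 + 0.106 + 0.008 + 0.060 = 0.213; P(Plant=P2 | Status=maint) = 0.106/0.213 = 0.497653.
P(Status=slow) = 0.009 + 0.096 + 0.077 + 0.030 = 0.212; P(Plant=P2 | Status=slow) = 0.096/0.212 = 0.452830.
Difference = 0.04482.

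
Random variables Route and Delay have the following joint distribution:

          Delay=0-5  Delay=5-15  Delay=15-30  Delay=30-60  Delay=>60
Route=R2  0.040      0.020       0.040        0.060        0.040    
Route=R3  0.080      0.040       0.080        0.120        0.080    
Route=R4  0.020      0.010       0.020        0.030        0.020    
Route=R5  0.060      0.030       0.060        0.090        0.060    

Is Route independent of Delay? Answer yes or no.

yes

Every cell satisfies P(Route,Delay) = P(Route)·P(Delay). For instance P(Route=R2) = 0.200, P(Delay=15-30) = 0.200, and 0.200×0.200 = 0.040 matches the joint entry. So Route and Delay are independent.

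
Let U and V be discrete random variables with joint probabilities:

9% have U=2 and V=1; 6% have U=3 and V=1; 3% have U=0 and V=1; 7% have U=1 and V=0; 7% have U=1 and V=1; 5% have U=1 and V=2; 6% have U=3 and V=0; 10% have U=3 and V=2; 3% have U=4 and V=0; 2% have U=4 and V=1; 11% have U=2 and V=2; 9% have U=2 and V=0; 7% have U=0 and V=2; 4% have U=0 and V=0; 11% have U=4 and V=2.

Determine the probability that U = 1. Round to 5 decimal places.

P(U=1) = 0.07 + 0.07 + 0.05 = 0.19.

0.19000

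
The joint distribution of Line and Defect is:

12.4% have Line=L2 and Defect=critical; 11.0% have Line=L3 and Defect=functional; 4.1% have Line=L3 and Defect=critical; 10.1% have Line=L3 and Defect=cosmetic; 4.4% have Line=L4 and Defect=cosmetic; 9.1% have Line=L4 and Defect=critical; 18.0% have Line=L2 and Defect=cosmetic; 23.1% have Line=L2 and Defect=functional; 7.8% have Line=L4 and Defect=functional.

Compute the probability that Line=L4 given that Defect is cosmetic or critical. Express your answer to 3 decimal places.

P(Defect=cosmetic) = 0.180 + 0.101 + 0.044 = 0.325.
P(Defect=critical) = 0.124 + 0.041 + 0.091 = 0.256.
P(Defect ∈ {cosmetic, critical}) = 0.325 + 0.256 = 0.581; P(Line=L4, Defect ∈ {cosmetic, critical}) = 0.044 + 0.091 = 0.135.
P(Line=L4 | Defect ∈ {cosmetic, critical}) = 0.135/0.581 = 0.232.

0.232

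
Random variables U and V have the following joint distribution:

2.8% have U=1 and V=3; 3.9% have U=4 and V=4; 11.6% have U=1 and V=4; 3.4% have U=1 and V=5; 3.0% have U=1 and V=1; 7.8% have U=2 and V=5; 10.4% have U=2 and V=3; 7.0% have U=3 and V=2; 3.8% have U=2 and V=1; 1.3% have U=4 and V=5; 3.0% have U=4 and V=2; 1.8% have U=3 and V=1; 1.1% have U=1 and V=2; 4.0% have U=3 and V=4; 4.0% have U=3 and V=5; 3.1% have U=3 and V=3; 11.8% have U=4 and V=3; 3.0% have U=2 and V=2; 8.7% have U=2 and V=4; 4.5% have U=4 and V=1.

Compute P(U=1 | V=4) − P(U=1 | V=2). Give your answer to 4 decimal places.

0.3333

P(V=4) = 0.116 + 0.087 + 0.040 + 0.039 = 0.282; P(U=1 | V=4) = 0.116/0.282 = 0.41135.
P(V=2) = 0.011 + 0.030 + 0.070 + 0.030 = 0.141; P(U=1 | V=2) = 0.011/0.141 = 0.07801.
Difference = 0.3333.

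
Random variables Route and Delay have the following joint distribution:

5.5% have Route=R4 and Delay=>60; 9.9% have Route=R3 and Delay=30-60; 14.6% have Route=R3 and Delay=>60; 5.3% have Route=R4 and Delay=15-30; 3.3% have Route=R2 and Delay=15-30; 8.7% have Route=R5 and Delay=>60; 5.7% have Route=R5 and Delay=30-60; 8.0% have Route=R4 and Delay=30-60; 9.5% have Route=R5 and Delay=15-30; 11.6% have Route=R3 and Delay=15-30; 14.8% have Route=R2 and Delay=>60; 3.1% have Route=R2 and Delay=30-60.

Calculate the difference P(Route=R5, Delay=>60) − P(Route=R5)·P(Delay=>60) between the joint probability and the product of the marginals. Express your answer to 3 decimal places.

-0.017

P(Route=R5) = 0.095 + 0.057 + 0.087 = 0.239.
P(Delay=>60) = 0.148 + 0.146 + 0.055 + 0.087 = 0.436.
P(Route=R5, Delay=>60) − P(Route=R5)P(Delay=>60) = 0.087 − 0.239×0.436 = -0.017.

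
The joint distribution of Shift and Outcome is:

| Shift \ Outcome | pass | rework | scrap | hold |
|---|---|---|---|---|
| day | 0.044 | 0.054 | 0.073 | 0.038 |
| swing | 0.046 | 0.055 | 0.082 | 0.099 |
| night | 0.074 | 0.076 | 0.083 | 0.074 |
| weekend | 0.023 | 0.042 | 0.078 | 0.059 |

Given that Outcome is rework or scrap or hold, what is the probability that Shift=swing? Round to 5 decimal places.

P(Outcome=rework) = 0.054 + 0.055 + 0.076 + 0.042 = 0.227.
P(Outcome=scrap) = 0.073 + 0.082 + 0.083 + 0.078 = 0.316.
P(Outcome=hold) = 0.038 + 0.099 + 0.074 + 0.059 = 0.270.
P(Outcome ∈ {rework, scrap, hold}) = 0.227 + 0.316 + 0.270 = 0.813; P(Shift=swing, Outcome ∈ {rework, scrap, hold}) = 0.055 + 0.082 + 0.099 = 0.236.
P(Shift=swing | Outcome ∈ {rework, scrap, hold}) = 0.236/0.813 = 0.29028.

0.29028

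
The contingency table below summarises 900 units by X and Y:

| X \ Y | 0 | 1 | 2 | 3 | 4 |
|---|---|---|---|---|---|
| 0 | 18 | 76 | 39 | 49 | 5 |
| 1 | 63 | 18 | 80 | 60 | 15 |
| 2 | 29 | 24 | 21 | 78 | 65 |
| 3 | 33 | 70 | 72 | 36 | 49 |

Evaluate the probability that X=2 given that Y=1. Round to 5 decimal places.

0.12766

Total with Y=1: 76 + 18 + 24 + 70 = 188.
P(X=2 | Y=1) = 24/188 = 0.12766.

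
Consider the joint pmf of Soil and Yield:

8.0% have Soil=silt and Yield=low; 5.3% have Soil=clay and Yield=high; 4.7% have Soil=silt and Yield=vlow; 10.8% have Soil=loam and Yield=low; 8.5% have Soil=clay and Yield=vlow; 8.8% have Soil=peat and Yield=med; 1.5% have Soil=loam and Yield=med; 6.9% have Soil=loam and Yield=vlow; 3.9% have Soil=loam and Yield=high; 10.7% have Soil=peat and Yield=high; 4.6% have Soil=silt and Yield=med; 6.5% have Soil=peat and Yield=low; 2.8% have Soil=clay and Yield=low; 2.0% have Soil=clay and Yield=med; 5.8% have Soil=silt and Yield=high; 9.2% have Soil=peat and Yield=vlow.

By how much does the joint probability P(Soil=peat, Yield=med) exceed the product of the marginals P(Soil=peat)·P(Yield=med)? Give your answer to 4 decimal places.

0.0285

P(Soil=peat) = 0.092 + 0.065 + 0.088 + 0.107 = 0.352.
P(Yield=med) = 0.015 + 0.020 + 0.046 + 0.088 = 0.169.
P(Soil=peat, Yield=med) − P(Soil=peat)P(Yield=med) = 0.088 − 0.352×0.169 = 0.0285.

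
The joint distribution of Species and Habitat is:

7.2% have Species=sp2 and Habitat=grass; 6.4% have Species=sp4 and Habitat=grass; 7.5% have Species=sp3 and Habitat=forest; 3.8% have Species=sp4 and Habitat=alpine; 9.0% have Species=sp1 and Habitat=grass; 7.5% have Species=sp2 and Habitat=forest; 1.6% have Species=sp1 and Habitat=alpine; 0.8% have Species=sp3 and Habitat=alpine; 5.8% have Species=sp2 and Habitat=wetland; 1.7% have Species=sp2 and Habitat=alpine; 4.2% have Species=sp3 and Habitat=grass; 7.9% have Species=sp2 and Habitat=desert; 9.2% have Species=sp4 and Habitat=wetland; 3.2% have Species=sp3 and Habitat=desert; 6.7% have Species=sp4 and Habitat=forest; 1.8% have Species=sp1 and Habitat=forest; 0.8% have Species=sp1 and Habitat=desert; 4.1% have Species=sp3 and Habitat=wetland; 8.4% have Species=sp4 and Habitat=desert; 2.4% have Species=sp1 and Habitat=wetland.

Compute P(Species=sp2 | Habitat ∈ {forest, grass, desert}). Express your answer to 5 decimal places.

0.32011

P(Habitat=forest) = 0.018 + 0.075 + 0.075 + 0.067 = 0.235.
P(Habitat=grass) = 0.090 + 0.072 + 0.042 + 0.064 = 0.268.
P(Habitat=desert) = 0.008 + 0.079 + 0.032 + 0.084 = 0.203.
P(Habitat ∈ {forest, grass, desert}) = 0.235 + 0.268 + 0.203 = 0.706; P(Species=sp2, Habitat ∈ {forest, grass, desert}) = 0.075 + 0.072 + 0.079 = 0.226.
P(Species=sp2 | Habitat ∈ {forest, grass, desert}) = 0.226/0.706 = 0.32011.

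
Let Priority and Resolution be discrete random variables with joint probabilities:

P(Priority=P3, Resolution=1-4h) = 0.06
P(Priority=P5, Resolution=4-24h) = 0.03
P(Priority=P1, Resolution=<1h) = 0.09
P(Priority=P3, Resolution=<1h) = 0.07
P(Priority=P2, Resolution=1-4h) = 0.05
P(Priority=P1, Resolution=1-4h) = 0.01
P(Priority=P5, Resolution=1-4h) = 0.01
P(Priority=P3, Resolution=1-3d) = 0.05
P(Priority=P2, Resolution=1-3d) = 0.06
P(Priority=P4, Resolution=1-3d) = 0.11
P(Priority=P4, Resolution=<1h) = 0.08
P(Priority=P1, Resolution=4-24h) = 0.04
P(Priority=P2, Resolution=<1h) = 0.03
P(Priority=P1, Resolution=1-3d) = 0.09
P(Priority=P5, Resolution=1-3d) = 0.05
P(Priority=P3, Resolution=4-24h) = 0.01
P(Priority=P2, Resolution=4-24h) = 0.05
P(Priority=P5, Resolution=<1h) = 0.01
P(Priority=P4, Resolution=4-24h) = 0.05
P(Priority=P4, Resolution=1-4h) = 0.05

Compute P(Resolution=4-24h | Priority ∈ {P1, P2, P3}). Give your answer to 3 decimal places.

0.164

P(Priority=P1) = 0.09 + 0.01 + 0.04 + 0.09 = 0.23.
P(Priority=P2) = 0.03 + 0.05 + 0.05 + 0.06 = 0.19.
P(Priority=P3) = 0.07 + 0.06 + 0.01 + 0.05 = 0.19.
P(Priority ∈ {P1, P2, P3}) = 0.23 + 0.19 + 0.19 = 0.61; P(Resolution=4-24h, Priority ∈ {P1, P2, P3}) = 0.04 + 0.05 + 0.01 = 0.10.
P(Resolution=4-24h | Priority ∈ {P1, P2, P3}) = 0.10/0.61 = 0.164.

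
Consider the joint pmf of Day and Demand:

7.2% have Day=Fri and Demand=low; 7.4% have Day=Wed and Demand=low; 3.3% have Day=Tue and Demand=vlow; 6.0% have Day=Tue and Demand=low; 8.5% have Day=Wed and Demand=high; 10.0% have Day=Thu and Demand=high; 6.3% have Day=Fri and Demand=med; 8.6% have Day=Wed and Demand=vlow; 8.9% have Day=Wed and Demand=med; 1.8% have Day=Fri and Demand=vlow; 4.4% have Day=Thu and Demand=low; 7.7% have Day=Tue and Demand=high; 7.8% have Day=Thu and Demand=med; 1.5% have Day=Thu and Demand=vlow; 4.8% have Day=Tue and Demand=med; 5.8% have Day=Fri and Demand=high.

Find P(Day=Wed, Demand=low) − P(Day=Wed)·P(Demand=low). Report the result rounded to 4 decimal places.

-0.0095

P(Day=Wed) = 0.086 + 0.074 + 0.089 + 0.085 = 0.334.
P(Demand=low) = 0.060 + 0.074 + 0.044 + 0.072 = 0.250.
P(Day=Wed, Demand=low) − P(Day=Wed)P(Demand=low) = 0.074 − 0.334×0.250 = -0.0095.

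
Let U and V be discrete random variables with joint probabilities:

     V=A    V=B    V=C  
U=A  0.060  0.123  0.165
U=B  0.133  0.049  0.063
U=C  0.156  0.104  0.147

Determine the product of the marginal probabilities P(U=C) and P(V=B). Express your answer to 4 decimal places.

0.1123

P(U=C) = 0.156 + 0.104 + 0.147 = 0.407.
P(V=B) = 0.123 + 0.049 + 0.104 = 0.276.
Product: 0.407 × 0.276 = 0.1123.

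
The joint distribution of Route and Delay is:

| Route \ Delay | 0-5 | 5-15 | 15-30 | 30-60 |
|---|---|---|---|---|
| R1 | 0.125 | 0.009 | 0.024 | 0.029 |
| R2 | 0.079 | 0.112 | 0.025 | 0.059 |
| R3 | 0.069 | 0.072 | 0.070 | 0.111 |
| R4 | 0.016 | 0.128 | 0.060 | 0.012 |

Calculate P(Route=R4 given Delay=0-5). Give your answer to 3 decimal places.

0.055

P(Delay=0-5) = 0.125 + 0.079 + 0.069 + 0.016 = 0.289.
P(Route=R4 | Delay=0-5) = 0.016/0.289 = 0.055.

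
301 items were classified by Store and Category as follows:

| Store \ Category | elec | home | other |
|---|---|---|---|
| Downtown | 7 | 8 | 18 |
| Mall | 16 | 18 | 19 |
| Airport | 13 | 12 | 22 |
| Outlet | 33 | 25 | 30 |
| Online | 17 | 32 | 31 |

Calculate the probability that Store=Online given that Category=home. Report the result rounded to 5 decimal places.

0.33684

Total with Category=home: 8 + 18 + 12 + 25 + 32 = 95.
P(Store=Online | Category=home) = 32/95 = 0.33684.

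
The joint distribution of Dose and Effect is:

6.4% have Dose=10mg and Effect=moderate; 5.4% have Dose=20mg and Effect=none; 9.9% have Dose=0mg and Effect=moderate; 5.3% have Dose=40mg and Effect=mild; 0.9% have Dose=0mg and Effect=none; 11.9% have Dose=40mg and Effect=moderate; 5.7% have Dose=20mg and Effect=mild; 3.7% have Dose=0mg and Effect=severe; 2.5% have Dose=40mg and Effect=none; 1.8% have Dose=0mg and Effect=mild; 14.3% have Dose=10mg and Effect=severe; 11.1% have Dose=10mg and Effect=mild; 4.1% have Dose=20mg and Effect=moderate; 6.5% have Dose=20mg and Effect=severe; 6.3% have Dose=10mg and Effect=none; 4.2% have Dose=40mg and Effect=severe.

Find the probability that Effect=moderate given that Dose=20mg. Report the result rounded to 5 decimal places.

P(Dose=20mg) = 0.054 + 0.057 + 0.041 + 0.065 = 0.217.
P(Effect=moderate | Dose=20mg) = 0.041/0.217 = 0.18894.

0.18894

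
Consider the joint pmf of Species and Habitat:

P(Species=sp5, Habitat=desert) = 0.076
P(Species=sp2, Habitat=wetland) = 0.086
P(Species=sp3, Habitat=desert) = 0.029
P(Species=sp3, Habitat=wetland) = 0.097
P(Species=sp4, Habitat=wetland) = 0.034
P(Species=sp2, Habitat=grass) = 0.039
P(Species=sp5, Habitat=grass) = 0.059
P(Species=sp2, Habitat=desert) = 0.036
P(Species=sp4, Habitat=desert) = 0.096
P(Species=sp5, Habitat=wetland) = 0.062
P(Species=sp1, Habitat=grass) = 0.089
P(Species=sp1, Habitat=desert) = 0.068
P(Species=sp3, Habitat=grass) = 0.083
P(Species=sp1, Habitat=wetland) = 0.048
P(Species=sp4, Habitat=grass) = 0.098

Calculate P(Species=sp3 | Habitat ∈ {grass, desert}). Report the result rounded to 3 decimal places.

P(Habitat=grass) = 0.089 + 0.039 + 0.083 + 0.098 + 0.059 = 0.368.
P(Habitat=desert) = 0.068 + 0.036 + 0.029 + 0.096 + 0.076 = 0.305.
P(Habitat ∈ {grass, desert}) = 0.368 + 0.305 = 0.673; P(Species=sp3, Habitat ∈ {grass, desert}) = 0.083 + 0.029 = 0.112.
P(Species=sp3 | Habitat ∈ {grass, desert}) = 0.112/0.673 = 0.166.

0.166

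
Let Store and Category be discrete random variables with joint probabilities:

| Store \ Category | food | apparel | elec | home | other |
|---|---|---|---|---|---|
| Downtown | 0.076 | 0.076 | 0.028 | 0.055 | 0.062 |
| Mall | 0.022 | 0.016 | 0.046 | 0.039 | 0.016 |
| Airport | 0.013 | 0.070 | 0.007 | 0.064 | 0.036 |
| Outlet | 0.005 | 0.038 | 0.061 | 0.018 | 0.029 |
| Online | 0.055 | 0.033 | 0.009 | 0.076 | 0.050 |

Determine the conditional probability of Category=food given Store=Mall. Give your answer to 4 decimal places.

P(Store=Mall) = 0.022 + 0.016 + 0.046 + 0.039 + 0.016 = 0.139.
P(Category=food | Store=Mall) = 0.022/0.139 = 0.1583.

0.1583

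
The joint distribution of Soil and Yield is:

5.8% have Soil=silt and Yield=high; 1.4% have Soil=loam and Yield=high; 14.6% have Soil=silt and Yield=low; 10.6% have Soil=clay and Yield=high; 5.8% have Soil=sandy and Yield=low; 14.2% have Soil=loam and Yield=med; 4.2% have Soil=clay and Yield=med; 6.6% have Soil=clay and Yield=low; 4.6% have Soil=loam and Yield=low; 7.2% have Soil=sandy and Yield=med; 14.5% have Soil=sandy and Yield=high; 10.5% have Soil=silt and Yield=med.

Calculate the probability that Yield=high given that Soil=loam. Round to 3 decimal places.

0.069

P(Soil=loam) = 0.046 + 0.142 + 0.014 = 0.202.
P(Yield=high | Soil=loam) = 0.014/0.202 = 0.069.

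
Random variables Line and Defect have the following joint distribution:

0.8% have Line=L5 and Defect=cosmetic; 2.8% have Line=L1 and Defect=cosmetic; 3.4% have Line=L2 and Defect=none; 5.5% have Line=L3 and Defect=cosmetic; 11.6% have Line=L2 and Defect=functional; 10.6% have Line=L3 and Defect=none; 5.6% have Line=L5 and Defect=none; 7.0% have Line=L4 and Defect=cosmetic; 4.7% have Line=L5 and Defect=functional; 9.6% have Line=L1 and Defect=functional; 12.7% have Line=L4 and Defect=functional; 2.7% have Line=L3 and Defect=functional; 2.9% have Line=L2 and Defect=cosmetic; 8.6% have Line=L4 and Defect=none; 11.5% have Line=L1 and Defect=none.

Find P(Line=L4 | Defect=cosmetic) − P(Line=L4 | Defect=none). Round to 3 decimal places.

P(Defect=cosmetic) = 0.028 + 0.029 + 0.055 + 0.070 + 0.008 = 0.190; P(Line=L4 | Defect=cosmetic) = 0.070/0.190 = 0.3684.
P(Defect=none) = 0.115 + 0.034 + 0.106 + 0.086 + 0.056 = 0.397; P(Line=L4 | Defect=none) = 0.086/0.397 = 0.2166.
Difference = 0.152.

0.152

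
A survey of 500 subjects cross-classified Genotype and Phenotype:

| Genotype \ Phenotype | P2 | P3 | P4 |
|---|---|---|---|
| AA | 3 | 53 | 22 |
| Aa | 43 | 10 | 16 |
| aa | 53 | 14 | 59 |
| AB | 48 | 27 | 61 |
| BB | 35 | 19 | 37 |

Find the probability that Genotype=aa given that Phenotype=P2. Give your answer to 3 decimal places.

Total with Phenotype=P2: 3 + 43 + 53 + 48 + 35 = 182.
P(Genotype=aa | Phenotype=P2) = 53/182 = 0.291.

0.291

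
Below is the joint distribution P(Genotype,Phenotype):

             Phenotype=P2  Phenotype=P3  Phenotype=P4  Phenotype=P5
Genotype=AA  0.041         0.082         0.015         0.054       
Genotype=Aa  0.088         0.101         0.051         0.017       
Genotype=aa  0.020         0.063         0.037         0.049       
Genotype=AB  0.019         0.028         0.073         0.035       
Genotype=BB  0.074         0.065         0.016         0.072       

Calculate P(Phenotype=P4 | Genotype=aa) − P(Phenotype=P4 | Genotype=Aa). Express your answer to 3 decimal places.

0.020

P(Genotype=aa) = 0.020 + 0.063 + 0.037 + 0.049 = 0.169; P(Phenotype=P4 | Genotype=aa) = 0.037/0.169 = 0.2189.
P(Genotype=Aa) = 0.088 + 0.101 + 0.051 + 0.017 = 0.257; P(Phenotype=P4 | Genotype=Aa) = 0.051/0.257 = 0.1984.
Difference = 0.020.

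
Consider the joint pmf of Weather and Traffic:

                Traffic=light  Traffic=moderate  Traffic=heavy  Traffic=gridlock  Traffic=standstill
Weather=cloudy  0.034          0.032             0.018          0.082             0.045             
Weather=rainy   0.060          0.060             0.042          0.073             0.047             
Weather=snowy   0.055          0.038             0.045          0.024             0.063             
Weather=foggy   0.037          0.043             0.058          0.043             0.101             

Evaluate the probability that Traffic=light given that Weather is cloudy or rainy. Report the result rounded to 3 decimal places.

P(Weather=cloudy) = 0.034 + 0.032 + 0.018 + 0.082 + 0.045 = 0.211.
P(Weather=rainy) = 0.060 + 0.060 + 0.042 + 0.073 + 0.047 = 0.282.
P(Weather ∈ {cloudy, rainy}) = 0.211 + 0.282 = 0.493; P(Traffic=light, Weather ∈ {cloudy, rainy}) = 0.034 + 0.060 = 0.094.
P(Traffic=light | Weather ∈ {cloudy, rainy}) = 0.094/0.493 = 0.191.

0.191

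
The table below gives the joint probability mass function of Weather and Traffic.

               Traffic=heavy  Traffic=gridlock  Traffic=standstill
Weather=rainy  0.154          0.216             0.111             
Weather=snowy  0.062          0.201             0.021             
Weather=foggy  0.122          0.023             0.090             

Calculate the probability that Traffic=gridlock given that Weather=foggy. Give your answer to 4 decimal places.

P(Weather=foggy) = 0.122 + 0.023 + 0.090 = 0.235.
P(Traffic=gridlock | Weather=foggy) = 0.023/0.235 = 0.0979.

0.0979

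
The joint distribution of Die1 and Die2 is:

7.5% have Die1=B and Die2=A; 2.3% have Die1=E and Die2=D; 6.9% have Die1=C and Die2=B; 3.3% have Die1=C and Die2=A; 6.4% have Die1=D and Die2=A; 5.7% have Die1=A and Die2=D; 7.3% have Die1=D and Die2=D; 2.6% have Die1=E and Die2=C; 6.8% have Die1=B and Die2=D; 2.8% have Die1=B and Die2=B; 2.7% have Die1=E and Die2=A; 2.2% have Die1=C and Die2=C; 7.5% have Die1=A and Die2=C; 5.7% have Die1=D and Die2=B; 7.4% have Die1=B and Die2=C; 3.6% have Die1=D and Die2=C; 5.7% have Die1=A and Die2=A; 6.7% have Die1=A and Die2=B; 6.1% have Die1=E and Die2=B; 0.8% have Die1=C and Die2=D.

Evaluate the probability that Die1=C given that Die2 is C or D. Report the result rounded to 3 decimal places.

P(Die2=C) = 0.075 + 0.074 + 0.022 + 0.036 + 0.026 = 0.233.
P(Die2=D) = 0.057 + 0.068 + 0.008 + 0.073 + 0.023 = 0.229.
P(Die2 ∈ {C, D}) = 0.233 + 0.229 = 0.462; P(Die1=C, Die2 ∈ {C, D}) = 0.022 + 0.008 = 0.030.
P(Die1=C | Die2 ∈ {C, D}) = 0.030/0.462 = 0.065.

0.065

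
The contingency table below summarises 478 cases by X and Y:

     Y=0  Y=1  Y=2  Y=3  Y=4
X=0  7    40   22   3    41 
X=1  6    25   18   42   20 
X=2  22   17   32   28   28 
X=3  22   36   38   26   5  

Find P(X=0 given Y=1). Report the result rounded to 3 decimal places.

0.339

Total with Y=1: 40 + 25 + 17 + 36 = 118.
P(X=0 | Y=1) = 40/118 = 0.339.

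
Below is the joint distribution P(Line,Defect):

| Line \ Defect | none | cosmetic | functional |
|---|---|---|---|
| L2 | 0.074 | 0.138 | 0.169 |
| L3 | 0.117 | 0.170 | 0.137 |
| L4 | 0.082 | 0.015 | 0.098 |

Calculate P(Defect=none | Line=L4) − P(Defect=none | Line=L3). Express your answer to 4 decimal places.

0.1446

P(Line=L4) = 0.082 + 0.015 + 0.098 = 0.195; P(Defect=none | Line=L4) = 0.082/0.195 = 0.42051.
P(Line=L3) = 0.117 + 0.170 + 0.137 = 0.424; P(Defect=none | Line=L3) = 0.117/0.424 = 0.27594.
Difference = 0.1446.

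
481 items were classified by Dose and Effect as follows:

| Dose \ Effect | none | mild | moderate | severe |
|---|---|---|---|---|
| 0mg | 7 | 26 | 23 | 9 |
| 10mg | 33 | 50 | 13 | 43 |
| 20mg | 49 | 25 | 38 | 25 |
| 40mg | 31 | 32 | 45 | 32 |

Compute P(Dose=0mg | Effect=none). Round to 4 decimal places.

Total with Effect=none: 7 + 33 + 49 + 31 = 120.
P(Dose=0mg | Effect=none) = 7/120 = 0.0583.

0.0583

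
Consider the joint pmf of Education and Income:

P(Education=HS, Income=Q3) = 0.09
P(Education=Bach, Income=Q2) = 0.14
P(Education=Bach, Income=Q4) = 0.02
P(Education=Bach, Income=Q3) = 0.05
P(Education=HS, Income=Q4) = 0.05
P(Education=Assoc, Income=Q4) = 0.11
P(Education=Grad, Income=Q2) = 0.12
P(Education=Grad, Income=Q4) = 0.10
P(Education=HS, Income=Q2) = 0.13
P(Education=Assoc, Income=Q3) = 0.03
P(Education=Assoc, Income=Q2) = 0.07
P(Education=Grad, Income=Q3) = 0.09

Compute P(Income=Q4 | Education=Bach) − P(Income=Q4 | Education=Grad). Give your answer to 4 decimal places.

-0.2273

P(Education=Bach) = 0.14 + 0.05 + 0.02 = 0.21; P(Income=Q4 | Education=Bach) = 0.02/0.21 = 0.09524.
P(Education=Grad) = 0.12 + 0.09 + 0.10 = 0.31; P(Income=Q4 | Education=Grad) = 0.10/0.31 = 0.32258.
Difference = -0.2273.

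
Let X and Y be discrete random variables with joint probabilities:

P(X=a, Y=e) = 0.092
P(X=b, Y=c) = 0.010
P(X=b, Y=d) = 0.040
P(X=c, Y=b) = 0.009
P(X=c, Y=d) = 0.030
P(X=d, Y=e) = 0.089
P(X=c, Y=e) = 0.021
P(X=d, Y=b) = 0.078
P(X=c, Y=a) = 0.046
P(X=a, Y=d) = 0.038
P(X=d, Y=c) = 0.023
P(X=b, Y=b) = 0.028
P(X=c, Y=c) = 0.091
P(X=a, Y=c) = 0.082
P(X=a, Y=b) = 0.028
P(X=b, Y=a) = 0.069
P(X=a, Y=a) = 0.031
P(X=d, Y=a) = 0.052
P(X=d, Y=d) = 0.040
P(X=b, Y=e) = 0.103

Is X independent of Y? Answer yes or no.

no

P(X=c) = 0.197 and P(Y=c) = 0.206, so their product is 0.04058, but P(X=c, Y=c) = 0.091. Since these differ, X and Y are not independent.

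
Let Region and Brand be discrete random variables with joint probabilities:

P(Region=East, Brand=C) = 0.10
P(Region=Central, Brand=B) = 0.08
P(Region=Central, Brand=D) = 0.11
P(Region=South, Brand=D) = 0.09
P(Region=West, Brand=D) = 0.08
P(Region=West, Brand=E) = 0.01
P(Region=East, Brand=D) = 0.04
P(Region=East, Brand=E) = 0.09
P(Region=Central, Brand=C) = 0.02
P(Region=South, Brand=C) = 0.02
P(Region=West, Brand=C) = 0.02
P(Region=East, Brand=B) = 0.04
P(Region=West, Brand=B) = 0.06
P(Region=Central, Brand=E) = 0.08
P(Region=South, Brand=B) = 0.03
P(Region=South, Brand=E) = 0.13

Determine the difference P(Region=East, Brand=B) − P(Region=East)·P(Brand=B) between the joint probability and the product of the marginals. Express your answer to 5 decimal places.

-0.01670

P(Region=East) = 0.04 + 0.10 + 0.04 + 0.09 = 0.27.
P(Brand=B) = 0.03 + 0.04 + 0.06 + 0.08 = 0.21.
P(Region=East, Brand=B) − P(Region=East)P(Brand=B) = 0.04 − 0.27×0.21 = -0.01670.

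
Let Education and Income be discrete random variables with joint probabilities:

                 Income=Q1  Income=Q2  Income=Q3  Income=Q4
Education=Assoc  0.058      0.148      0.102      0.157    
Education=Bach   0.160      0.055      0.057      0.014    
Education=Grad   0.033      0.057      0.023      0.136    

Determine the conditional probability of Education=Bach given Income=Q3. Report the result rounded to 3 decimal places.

0.313

P(Income=Q3) = 0.102 + 0.057 + 0.023 = 0.182.
P(Education=Bach | Income=Q3) = 0.057/0.182 = 0.313.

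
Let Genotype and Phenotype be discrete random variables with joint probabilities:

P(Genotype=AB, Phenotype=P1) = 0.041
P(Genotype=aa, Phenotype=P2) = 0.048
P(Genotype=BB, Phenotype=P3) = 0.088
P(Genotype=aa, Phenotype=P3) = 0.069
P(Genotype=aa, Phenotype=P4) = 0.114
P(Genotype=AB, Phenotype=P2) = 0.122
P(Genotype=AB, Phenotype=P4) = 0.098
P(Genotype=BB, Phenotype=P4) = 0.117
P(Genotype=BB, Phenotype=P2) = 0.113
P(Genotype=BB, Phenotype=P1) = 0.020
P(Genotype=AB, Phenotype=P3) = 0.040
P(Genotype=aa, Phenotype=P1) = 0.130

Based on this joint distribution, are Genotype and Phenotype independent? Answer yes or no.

no

P(Genotype=aa) = 0.361 and P(Phenotype=P1) = 0.191, so their product is 0.06895, but P(Genotype=aa, Phenotype=P1) = 0.130. Since these differ, Genotype and Phenotype are not independent.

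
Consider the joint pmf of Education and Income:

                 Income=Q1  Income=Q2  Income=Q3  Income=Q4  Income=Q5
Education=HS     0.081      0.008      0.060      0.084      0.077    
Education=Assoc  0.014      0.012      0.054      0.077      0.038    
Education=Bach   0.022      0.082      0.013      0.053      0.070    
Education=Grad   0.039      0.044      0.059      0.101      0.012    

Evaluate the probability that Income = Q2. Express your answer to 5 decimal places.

P(Income=Q2) = 0.008 + 0.012 + 0.082 + 0.044 = 0.146.

0.14600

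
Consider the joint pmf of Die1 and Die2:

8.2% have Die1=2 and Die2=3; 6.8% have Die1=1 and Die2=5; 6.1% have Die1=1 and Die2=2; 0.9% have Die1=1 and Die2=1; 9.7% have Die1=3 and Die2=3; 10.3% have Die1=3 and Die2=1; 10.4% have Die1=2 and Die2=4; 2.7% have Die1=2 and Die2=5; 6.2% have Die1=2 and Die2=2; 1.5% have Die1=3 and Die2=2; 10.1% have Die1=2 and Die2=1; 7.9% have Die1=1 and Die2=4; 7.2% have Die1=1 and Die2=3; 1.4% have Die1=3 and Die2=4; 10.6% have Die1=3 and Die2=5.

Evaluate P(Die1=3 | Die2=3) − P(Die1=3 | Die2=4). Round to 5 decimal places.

P(Die2=3) = 0.072 + 0.082 + 0.097 = 0.251; P(Die1=3 | Die2=3) = 0.097/0.251 = 0.386454.
P(Die2=4) = 0.079 + 0.104 + 0.014 = 0.197; P(Die1=3 | Die2=4) = 0.014/0.197 = 0.071066.
Difference = 0.31539.

0.31539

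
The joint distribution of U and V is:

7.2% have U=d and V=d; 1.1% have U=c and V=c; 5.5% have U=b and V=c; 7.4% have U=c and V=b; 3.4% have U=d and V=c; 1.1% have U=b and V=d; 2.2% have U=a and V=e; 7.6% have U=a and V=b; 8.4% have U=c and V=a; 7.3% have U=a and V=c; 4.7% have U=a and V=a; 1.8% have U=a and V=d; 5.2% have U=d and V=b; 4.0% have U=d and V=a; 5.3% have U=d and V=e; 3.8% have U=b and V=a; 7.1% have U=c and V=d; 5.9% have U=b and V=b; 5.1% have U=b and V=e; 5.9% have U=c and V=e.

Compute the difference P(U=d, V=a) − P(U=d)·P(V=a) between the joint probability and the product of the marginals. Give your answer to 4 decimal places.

P(U=d) = 0.040 + 0.052 + 0.034 + 0.072 + 0.053 = 0.251.
P(V=a) = 0.047 + 0.038 + 0.084 + 0.040 = 0.209.
P(U=d, V=a) − P(U=d)P(V=a) = 0.040 − 0.251×0.209 = -0.0125.

-0.0125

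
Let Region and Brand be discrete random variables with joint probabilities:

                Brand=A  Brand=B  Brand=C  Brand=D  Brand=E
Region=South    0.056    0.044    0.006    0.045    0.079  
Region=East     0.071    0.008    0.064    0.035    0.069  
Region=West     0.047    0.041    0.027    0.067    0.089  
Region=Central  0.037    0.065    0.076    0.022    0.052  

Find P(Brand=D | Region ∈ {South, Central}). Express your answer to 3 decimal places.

0.139

P(Region=South) = 0.056 + 0.044 + 0.006 + 0.045 + 0.079 = 0.230.
P(Region=Central) = 0.037 + 0.065 + 0.076 + 0.022 + 0.052 = 0.252.
P(Region ∈ {South, Central}) = 0.230 + 0.252 = 0.482; P(Brand=D, Region ∈ {South, Central}) = 0.045 + 0.022 = 0.067.
P(Brand=D | Region ∈ {South, Central}) = 0.067/0.482 = 0.139.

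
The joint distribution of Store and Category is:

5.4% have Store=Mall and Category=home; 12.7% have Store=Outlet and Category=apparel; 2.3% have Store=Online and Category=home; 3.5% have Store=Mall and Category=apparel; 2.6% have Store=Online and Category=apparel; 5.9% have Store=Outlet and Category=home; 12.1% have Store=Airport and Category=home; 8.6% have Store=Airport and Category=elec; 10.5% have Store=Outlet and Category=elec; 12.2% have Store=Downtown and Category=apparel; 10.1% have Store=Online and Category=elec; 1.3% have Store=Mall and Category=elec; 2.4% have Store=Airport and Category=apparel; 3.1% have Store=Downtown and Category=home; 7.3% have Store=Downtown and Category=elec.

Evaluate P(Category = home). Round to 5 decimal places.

0.28800

P(Category=home) = 0.031 + 0.054 + 0.121 + 0.059 + 0.023 = 0.288.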